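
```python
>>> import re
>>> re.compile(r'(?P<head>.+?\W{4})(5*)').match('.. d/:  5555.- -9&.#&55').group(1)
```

'.. d/:  '

Pattern: one or more of any character (lazy), then exactly 4 of a non-word character (captured as 'head'); then zero or more of a literal '5' (captured).
Because the quantifier is non-greedy, it stops expanding at the earliest point where the rest of the pattern can succeed.
With `match`, the pattern is implicitly anchored at the beginning.
The match spans [0:12] → '.. d/:  5555'.
Captured: group 1 = '.. d/:  ', group 2 = '5555'.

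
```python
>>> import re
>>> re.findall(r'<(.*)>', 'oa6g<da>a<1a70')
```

['da']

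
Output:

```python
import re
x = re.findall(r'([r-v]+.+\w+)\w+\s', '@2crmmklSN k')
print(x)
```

['rmmklS']

Pattern: one or more of a character in [r-v], then one or more of any character, then one or more of a word character (captured); then one or more of a word character, then whitespace.
Scanning left to right: at [3:11] match 'rmmklSN ', group 1 = 'rmmklS'.
`findall` collects group 1 from the one match (1 total).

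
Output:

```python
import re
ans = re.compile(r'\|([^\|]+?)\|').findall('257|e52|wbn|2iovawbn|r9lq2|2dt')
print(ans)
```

Matches: at [3:8] match '|e52|', group 1 = 'e52'; at [11:21] match '|2iovawbn|', group 1 = '2iovawbn'.
With a single group, `findall` returns only what that group captured — 2 items.

['e52', '2iovawbn']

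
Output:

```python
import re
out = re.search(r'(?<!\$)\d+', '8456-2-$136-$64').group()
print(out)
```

8456

Because the assertion is negative and zero-width, positions next to the forbidden text are skipped.
The match spans [0:4] → '8456'.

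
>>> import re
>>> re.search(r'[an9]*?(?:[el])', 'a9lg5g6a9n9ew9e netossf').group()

'a9l'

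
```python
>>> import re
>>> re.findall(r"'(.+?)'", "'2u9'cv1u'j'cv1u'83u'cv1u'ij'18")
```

Lazy quantifiers expand one character at a time until the remainder of the pattern can match.
Scanning left to right: at [0:5] match "'2u9'", group 1 = '2u9'; at [9:12] match "'j'", group 1 = 'j'; at [16:21] match "'83u'", group 1 = '83u'; at [25:29] match "'ij'", group 1 = 'ij'.
Because there's exactly one group, `findall` drops the full match and keeps group 1 from each hit.

['2u9', 'j', '83u', 'ij']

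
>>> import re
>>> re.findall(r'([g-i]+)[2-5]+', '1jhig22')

['hig']

This matches one or more of a character in [g-i] (captured); then one or more of a character in [2-5].
With a single group, `findall` returns only what that group captured — 1 item.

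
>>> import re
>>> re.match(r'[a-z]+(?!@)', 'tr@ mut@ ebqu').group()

A negative assertion filters positions out without eating any characters.
With `match`, the pattern is implicitly anchored at the beginning.
The match spans [0:1] → 't'.

't'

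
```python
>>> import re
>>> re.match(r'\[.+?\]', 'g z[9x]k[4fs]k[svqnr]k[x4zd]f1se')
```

`re.match` only tries the pattern at the start of the string.
Here the pattern fails at index 0, so the call returns None.

None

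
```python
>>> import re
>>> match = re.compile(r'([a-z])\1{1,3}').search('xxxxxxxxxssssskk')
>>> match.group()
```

`\1` is not a pattern — it's the concrete string captured by group 1, re-applied verbatim.
The match spans [0:4] → 'xxxx'.

'xxxx'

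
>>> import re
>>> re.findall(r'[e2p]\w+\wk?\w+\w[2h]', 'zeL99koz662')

['eL99koz662']

Pattern: one of [e2p], then one or more of a word character, then a word character; then optionally a literal 'k', then one or more of a word character, then a word character; then one of [2h].
Scanning left to right: at [1:11] → 'eL99koz662'.
Since nothing is captured, `findall` lists the 1 matched substring directly.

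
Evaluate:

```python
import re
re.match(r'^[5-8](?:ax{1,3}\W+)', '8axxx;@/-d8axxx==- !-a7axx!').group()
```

The pattern matches anchored at the start of the string; then a character in [5-8]; then the literal 'a', then 1 to 3 of the literal 'x', then one or more of a non-word character (non-capturing group).
With `match`, the pattern is implicitly anchored at the beginning.
The match spans [0:9] → '8axxx;@/-'.

'8axxx;@/-'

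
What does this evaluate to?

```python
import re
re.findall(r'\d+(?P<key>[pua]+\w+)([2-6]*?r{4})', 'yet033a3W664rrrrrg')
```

The pattern matches one or more of a digit; then one or more of one of [pua], then one or more of a word character (captured as 'key'); then zero or more of a character in [2-6] (lazy), then exactly 4 of the literal 'r' (captured).
Scanning left to right: at [3:17] match '033a3W664rrrrr', groups = ('a3W664r', 'rrrr').
`findall` packs the 2 group values into a tuple for every match.

[('a3W664r', 'rrrr')]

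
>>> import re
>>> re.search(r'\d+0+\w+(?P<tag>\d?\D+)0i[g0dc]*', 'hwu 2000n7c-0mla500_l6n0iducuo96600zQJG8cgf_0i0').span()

(16, 47)

Pattern: one or more of a digit, then one or more of the literal '0'; then one or more of a word character; then optionally a digit, then one or more of a non-digit (captured as 'tag'); then the literal '0i', then zero or more of one of [g0dc].
`re.search` tries every starting position until one works.
The match spans [16:47] → '500_l6n0iducuo96600zQJG8cgf_0i0'.
Captured: group 1 = '_'.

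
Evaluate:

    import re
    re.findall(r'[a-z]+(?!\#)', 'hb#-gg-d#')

['h', 'gg']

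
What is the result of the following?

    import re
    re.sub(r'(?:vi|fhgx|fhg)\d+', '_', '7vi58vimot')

'7_vimot'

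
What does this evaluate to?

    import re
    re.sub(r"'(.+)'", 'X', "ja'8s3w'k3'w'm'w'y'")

Matches: at [2:19] → "'8s3w'k3'w'm'w'y'".
Every occurrence is swapped for 'X'.

'jaX'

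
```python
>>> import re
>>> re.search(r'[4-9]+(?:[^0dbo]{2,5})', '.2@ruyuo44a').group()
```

This matches one or more of a character in [4-9]; then 2 to 5 of any character except [0dbo] (non-capturing group).
`re.search` tries every starting position until one works.
The match spans [8:11] → '44a'.

'44a'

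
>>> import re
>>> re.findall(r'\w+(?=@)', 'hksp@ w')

['hksp']

Lookahead/lookbehind check context without consuming it, so the matched span excludes the asserted characters.
`findall` yields the raw match text (1 of them) because the pattern has no groups.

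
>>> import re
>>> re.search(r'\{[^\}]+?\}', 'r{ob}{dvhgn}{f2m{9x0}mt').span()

(1, 5)

`re.search` scans for the first position where the pattern succeeds.
The match spans [1:5] → '{ob}'.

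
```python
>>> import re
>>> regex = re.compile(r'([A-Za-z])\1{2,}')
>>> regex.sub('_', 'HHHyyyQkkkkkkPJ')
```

'__Q_PJ'

`\1` has to match the exact text group 1 already captured.
Matches: at [0:3] → 'HHH'; at [3:6] → 'yyy'; at [7:13] → 'kkkkkk'.
`sub` substitutes '_' at each match site.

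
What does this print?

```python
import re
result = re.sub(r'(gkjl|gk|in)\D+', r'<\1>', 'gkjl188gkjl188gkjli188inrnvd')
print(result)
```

<gk>188<gk>188<gkjl>188<in>

Branches in `(...|...)` are attempted left-to-right; the first branch that allows the whole pattern to succeed is taken.
Each match is replaced using the text its own group 1 captured.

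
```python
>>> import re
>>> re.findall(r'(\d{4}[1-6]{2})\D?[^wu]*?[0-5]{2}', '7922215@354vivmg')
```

['792221']

This matches exactly 4 of a digit, then exactly 2 of a character in [1-6] (captured); then optionally a non-digit, then zero or more of any character except [wu] (lazy), then exactly 2 of a character in [0-5].
Walking the string: at [0:10] match '7922215@35', group 1 = '792221'.
Because there's exactly one group, `findall` drops the full match and keeps group 1 from the one hit.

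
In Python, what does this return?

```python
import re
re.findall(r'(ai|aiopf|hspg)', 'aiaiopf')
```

['ai', 'ai']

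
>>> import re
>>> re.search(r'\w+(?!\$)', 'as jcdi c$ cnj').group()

'as'

The negative lookahead/lookbehind blocks any match where the forbidden context is present.
The match spans [0:2] → 'as'.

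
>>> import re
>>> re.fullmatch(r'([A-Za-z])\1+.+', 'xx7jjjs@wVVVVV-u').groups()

('x',)

The match spans [0:16] → 'xx7jjjs@wVVVVV-u'.
Captured: group 1 = 'x'.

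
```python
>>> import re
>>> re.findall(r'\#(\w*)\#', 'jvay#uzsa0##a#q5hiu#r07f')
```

Walking the string: at [4:11] match '#uzsa0#', group 1 = 'uzsa0'; at [11:14] match '#a#', group 1 = 'a'.
`findall` collects group 1 from each match (2 total).

['uzsa0', 'a']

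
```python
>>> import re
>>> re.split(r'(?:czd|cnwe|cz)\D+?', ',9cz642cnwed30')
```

The string is cut at each match, leaving 2 pieces.

[',9cz642', '30']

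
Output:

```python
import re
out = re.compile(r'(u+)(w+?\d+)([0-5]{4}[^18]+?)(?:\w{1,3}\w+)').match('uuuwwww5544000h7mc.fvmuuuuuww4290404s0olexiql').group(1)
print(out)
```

Pattern: one or more of a literal 'u' (captured); then one or more of the literal 'w' (lazy), then one or more of a digit (captured); then exactly 4 of a character in [0-5], then one or more of any character except [18] (lazy) (captured); then 1 to 3 of a word character, then one or more of a word character (non-capturing group).
A `+?`/`*?`/`{m,n}?` starts at its minimum and grows only as far as needed for what follows to match.
`match` is anchored at position 0; if the pattern doesn't fit there, it returns None.
The match spans [0:18] → 'uuuwwww5544000h7mc'.
Captured: group 1 = 'uuu', group 2 = 'wwww554', group 3 = '4000h'.

uuu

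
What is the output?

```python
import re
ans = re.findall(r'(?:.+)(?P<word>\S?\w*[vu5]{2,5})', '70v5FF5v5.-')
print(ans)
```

Pattern: one or more of any character (non-capturing group); then optionally a non-whitespace character, then zero or more of a word character, then 2 to 5 of one of [vu5] (captured as 'word').
Walking the string: at [0:9] match '70v5FF5v5', group 1 = 'v5'.
With a single group, `findall` returns only what that group captured — 1 item.

['v5']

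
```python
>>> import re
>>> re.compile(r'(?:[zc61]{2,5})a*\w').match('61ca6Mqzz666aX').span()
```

`re.match` won't scan ahead — the pattern has to work from the very first character.
The match spans [0:5] → '61ca6'.

(0, 5)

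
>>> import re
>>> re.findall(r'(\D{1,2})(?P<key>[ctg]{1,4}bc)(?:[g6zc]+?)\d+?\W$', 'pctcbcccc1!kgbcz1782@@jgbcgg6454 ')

[('@j', 'gbc')]

The pattern matches 1 to 2 of a non-digit (captured); then 1 to 4 of one of [ctg], then the literal 'bc' (captured as 'key'); then one or more of one of [g6zc] (lazy) (non-capturing group); then one or more of a digit (lazy), then a non-word character; then anchored at the end.
2 groups means the one result is a tuple of 2 captured strings — 1 here.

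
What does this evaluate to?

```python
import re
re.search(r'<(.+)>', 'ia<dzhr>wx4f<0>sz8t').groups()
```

('dzhr>wx4f<0',)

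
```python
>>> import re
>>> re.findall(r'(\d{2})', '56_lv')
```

The pattern matches exactly 2 of a digit (captured).
Matches: at [0:2] match '56', group 1 = '56'.
With a single group, `findall` returns only what that group captured — 1 item.

['56']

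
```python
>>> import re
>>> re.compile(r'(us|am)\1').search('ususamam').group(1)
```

The match spans [0:4] → 'usus'.
Captured: group 1 = 'us'.

'us'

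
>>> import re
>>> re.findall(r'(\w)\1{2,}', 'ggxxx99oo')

['x']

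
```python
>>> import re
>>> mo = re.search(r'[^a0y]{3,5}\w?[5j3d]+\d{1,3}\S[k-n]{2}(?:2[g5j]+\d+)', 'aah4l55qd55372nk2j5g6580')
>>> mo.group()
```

The pattern matches 3 to 5 of any character except [a0y]; then optionally a word character, then one or more of one of [5j3d]; then 1 to 3 of a digit, then a non-whitespace character, then exactly 2 of a character in [k-n]; then the literal '2', then one or more of one of [g5j], then one or more of a digit (non-capturing group).
`re.search` tries every starting position until one works.
The match spans [2:24] → 'h4l55qd55372nk2j5g6580'.

'h4l55qd55372nk2j5g6580'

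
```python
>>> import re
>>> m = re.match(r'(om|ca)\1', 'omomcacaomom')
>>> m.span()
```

After group 1 captures some text, `\1` only succeeds where that same text appears again.
With `match`, the pattern is implicitly anchored at the beginning.
The match spans [0:4] → 'omom'.
Captured: group 1 = 'om'.

(0, 4)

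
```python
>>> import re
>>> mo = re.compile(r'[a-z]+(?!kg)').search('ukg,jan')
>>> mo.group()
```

`(?!…)`/`(?<!…)` only lets a position through if the neighbouring text does NOT match; no characters are consumed.
The match spans [0:3] → 'ukg'.

'ukg'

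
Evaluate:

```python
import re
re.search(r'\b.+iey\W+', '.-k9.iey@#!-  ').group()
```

Pattern: a word boundary (`\b`, zero-width); then one or more of any character; then the literal 'iey', then one or more of a non-word character.
`search` walks the string left to right and returns the first match it finds.
The match spans [2:14] → 'k9.iey@#!-  '.

'k9.iey@#!-  '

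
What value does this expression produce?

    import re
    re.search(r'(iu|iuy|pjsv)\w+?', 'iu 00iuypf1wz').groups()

('iu',)

The regex engine tests alternatives in the order written; an earlier branch that matches wins even if a later one would match more.
Unlike `match`, `search` isn't anchored — it looks for the pattern anywhere in the string.
The match spans [5:8] → 'iuy'.
Captured: group 1 = 'iu'.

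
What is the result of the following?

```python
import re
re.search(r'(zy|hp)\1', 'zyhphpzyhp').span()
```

(2, 6)

A backreference is literal: `\1` must see the identical characters the first group matched.
The match spans [2:6] → 'hphp'.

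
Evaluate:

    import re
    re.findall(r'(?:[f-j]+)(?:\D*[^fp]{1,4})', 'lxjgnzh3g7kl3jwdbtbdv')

Pattern: one or more of a character in [f-j] (non-capturing group); then zero or more of a non-digit, then 1 to 4 of any character except [fp] (non-capturing group).
Matches: at [2:11] → 'jgnzh3g7k'; at [13:21] → 'jwdbtbdv'.
No capturing groups, so `findall` returns the 2 full match strings.

['jgnzh3g7k', 'jwdbtbdv']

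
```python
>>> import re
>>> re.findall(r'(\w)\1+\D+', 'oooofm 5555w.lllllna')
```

The backreference `\1` re-matches whatever the first group consumed, character for character.
With a single group, `findall` returns only what that group captured — 2 items.

['o', '5']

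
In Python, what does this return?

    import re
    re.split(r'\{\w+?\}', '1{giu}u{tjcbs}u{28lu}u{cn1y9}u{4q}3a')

['1', 'u', 'u', 'u', 'u', '3a']

Matches to split on: at [1:6] → '{giu}'; at [7:14] → '{tjcbs}'; at [15:21] → '{28lu}'; at [22:29] → '{cn1y9}'; at [30:34] → '{4q}'.
Splitting on the pattern gives 6 pieces.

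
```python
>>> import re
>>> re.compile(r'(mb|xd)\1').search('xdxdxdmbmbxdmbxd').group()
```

'xdxd'

`\1` has to match the exact text group 1 already captured.
Unlike `match`, `search` isn't anchored — it looks for the pattern anywhere in the string.
The match spans [0:4] → 'xdxd'.
Captured: group 1 = 'xd'.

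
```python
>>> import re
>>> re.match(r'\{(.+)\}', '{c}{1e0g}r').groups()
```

The match spans [0:9] → '{c}{1e0g}'.
Captured: group 1 = 'c}{1e0g'.

('c}{1e0g',)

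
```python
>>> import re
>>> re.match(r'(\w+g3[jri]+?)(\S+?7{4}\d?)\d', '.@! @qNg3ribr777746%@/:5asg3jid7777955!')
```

None

The pattern matches one or more of a word character, then the literal 'g3', then one or more of one of [jri] (lazy) (captured); then one or more of a non-whitespace character (lazy), then exactly 4 of a literal '7', then optionally a digit (captured); then a digit.
With `match`, the pattern is implicitly anchored at the beginning.
Here the pattern fails at index 0, so the call returns None.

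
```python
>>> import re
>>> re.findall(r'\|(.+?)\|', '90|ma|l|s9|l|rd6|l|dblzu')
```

['ma', 's9', 'rd6']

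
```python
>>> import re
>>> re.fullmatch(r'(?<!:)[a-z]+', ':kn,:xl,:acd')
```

None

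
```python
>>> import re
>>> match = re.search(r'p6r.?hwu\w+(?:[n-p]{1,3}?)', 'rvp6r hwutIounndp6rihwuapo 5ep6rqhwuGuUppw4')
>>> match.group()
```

Pattern: the literal 'p6r', then optionally any character; then the literal 'hwu', then one or more of a word character; then 1 to 3 of a character in [n-p] (lazy) (non-capturing group).
`search` walks the string left to right and returns the first match it finds.
The match spans [2:26] → 'p6r hwutIounndp6rihwuapo'.

'p6r hwutIounndp6rihwuapo'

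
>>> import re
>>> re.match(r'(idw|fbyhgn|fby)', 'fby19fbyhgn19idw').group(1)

'fby'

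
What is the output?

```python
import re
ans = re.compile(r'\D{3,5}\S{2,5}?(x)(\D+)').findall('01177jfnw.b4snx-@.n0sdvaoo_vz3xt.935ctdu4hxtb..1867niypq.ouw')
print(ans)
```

This matches 3 to 5 of a non-digit, then 2 to 5 of a non-whitespace character (lazy); then a literal 'x' (captured); then one or more of a non-digit (captured).
Scanning left to right: at [5:19] match 'jfnw.b4snx-@.n', groups = ('x', '-@.n'); at [20:33] match 'sdvaoo_vz3xt.', groups = ('x', 't.'); at [36:47] match 'ctdu4hxtb..', groups = ('x', 'tb..').
`findall` packs the 2 group values into a tuple for every match.

[('x', '-@.n'), ('x', 't.'), ('x', 'tb..')]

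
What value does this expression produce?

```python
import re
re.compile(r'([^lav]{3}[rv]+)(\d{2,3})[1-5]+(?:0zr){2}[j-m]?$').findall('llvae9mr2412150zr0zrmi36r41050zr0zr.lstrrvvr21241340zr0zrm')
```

Pattern: exactly 3 of any character except [lav], then one or more of one of [rv] (captured); then 2 to 3 of a digit (captured); then one or more of a character in [1-5], then the literal '0zr' repeated 2 times, then optionally a character in [j-m]; then anchored at the end.
Walking the string: at [37:58] match 'strrvvr21241340zr0zrm', groups = ('strrvvr', '212').
With 2 capturing groups, `findall` returns a 2-tuple per match.

[('strrvvr', '212')]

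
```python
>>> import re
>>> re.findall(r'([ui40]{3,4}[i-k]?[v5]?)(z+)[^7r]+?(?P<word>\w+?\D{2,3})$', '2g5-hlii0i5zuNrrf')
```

The pattern matches 3 to 4 of one of [ui40], then optionally a character in [i-k], then optionally one of [v5] (captured); then one or more of a literal 'z' (captured); then one or more of any character except [7r] (lazy); then one or more of a word character (lazy), then 2 to 3 of a non-digit (captured as 'word'); then anchored at the end.
A `+?`/`*?`/`{m,n}?` starts at its minimum and grows only as far as needed for what follows to match.
Scanning left to right: at [6:17] match 'ii0i5zuNrrf', groups = ('ii0i5', 'z', 'Nrrf').
3 groups means the one result is a tuple of 3 captured strings — 1 here.

[('ii0i5', 'z', 'Nrrf')]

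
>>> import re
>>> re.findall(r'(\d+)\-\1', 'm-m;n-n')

`findall` collects group 1 from each match (0 total).
Nothing in the string satisfies the pattern, so the list is empty.

[]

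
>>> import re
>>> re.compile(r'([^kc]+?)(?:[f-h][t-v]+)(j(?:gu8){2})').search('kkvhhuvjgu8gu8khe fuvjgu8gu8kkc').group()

'vhhuvjgu8gu8'

The match spans [2:14] → 'vhhuvjgu8gu8'.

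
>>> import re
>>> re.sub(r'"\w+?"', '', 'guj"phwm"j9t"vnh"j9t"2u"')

'gujj9tj9t'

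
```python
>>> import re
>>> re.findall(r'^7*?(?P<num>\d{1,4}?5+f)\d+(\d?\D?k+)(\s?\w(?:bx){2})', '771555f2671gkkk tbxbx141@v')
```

Because the quantifier is non-greedy, it stops expanding at the earliest point where the rest of the pattern can succeed.
`findall` packs the 3 group values into a tuple for every match.

[('771555f', 'gkkk', ' tbxbx')]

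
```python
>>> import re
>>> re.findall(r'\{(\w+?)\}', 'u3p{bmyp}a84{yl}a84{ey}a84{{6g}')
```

['bmyp', 'yl', 'ey', '6g']

Because there's exactly one group, `findall` drops the full match and keeps group 1 from each hit.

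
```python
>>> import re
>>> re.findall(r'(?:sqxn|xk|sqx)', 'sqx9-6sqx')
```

Matches: at [0:3] → 'sqx'; at [6:9] → 'sqx'.
`findall` yields the raw match text (2 of them) because the pattern has no groups.

['sqx', 'sqx']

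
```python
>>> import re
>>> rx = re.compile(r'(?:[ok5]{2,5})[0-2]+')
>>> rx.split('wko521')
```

This matches 2 to 5 of one of [ok5] (non-capturing group); then one or more of a character in [0-2].
Each match becomes a cut point; 2 segments remain.

['w', '']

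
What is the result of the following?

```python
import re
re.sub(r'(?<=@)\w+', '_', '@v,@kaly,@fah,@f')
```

The lookaround is zero-width — it requires the adjacent text to match without consuming it, so the asserted text isn't part of the match.
Matches: at [1:2] → 'v'; at [4:8] → 'kaly'; at [10:13] → 'fah'; at [15:16] → 'f'.
Each match is replaced by '_'.

'@_,@_,@_,@_'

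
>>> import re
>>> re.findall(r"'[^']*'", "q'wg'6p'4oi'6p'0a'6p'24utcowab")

["'wg'", "'4oi'", "'0a'"]

Scanning left to right: at [1:5] → "'wg'"; at [7:12] → "'4oi'"; at [14:18] → "'0a'".
No capturing groups, so `findall` returns the 3 full match strings.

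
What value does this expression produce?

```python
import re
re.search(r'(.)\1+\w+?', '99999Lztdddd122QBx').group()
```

The backreference `\1` re-matches whatever the first group consumed, character for character.
`re.search` tries every starting position until one works.
The match spans [0:6] → '99999L'.
Captured: group 1 = '9'.

'99999L'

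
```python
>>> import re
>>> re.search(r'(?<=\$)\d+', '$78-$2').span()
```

Because the assertion is zero-width, the text it checks is not consumed and won't appear in the result.
The match spans [1:3] → '78'.

(1, 3)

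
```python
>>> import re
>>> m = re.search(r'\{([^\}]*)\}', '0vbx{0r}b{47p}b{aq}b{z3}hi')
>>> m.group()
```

`search` walks the string left to right and returns the first match it finds.
The match spans [4:8] → '{0r}'.
Captured: group 1 = '0r'.

'{0r}'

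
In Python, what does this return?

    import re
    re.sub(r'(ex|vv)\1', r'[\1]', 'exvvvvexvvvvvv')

'ex[vv]ex[vv]vv'

A backreference is literal: `\1` must see the identical characters the first group matched.
`\1` in the replacement pulls in group 1's text for each match.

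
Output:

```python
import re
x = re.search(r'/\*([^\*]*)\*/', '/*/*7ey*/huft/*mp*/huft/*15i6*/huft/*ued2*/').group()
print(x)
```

/*7ey*/

`search` walks the string left to right and returns the first match it finds.
The match spans [2:9] → '/*7ey*/'.
Captured: group 1 = '7ey'.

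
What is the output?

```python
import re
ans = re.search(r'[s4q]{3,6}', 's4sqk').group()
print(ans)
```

s4sq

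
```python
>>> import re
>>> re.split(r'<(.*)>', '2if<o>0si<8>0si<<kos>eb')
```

['2if', 'o>0si<8>0si<<kos', 'eb']

Matches to split on: at [3:21] → '<o>0si<8>0si<<kos>'.
With a capturing group present, the delimiter's captured portion is kept in the result list.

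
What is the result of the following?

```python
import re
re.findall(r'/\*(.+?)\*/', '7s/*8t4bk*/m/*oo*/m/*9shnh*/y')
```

['8t4bk', 'oo', '9shnh']

Scanning left to right: at [2:11] match '/*8t4bk*/', group 1 = '8t4bk'; at [12:18] match '/*oo*/', group 1 = 'oo'; at [19:28] match '/*9shnh*/', group 1 = '9shnh'.
Because there's exactly one group, `findall` drops the full match and keeps group 1 from each hit.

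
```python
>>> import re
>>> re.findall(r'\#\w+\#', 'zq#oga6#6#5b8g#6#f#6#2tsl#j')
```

Matches: at [2:8] → '#oga6#'; at [9:15] → '#5b8g#'; at [16:19] → '#f#'; at [20:26] → '#2tsl#'.
With no groups in the pattern, `findall` gives back each whole match — 4 here.

['#oga6#', '#5b8g#', '#f#', '#2tsl#']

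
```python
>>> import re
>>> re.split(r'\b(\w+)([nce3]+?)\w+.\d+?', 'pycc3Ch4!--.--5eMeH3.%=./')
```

['', 'pycc', '3', '!--.--', '5', 'e', '.%=./']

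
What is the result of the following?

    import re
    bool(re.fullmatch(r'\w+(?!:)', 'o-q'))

The negative lookaround is zero-width — it rules out positions where the adjacent text would match, without consuming anything.
`fullmatch` succeeds only if the pattern covers the string from start to end.
Here the string isn't matched end-to-end, so the call returns None, and `bool(None)` is False.

False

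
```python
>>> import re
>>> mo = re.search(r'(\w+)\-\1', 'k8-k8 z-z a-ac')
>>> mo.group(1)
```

A backreference is literal: `\1` must see the identical characters the first group matched.
`search` walks the string left to right and returns the first match it finds.
The match spans [0:5] → 'k8-k8'.
Captured: group 1 = 'k8'.

'k8'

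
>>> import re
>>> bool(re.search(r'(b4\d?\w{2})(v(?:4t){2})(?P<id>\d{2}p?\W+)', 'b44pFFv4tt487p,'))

Here nothing in the string fits, so the call returns None, and `bool(None)` is False.

False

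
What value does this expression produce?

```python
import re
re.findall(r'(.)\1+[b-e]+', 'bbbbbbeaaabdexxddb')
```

['b', 'a', 'x']

After group 1 captures some text, `\1` only succeeds where that same text appears again.
Walking the string: at [0:7] match 'bbbbbbe', group 1 = 'b'; at [7:13] match 'aaabde', group 1 = 'a'; at [13:18] match 'xxddb', group 1 = 'x'.
One capturing group, so `findall` returns just the captured substring from each match — 3 in all.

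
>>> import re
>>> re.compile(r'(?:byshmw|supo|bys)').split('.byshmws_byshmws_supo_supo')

['.', 's_', 's_', '_', '']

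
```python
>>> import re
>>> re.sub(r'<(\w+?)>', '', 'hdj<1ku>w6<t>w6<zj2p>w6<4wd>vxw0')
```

Matches: at [3:8] → '<1ku>'; at [10:13] → '<t>'; at [15:21] → '<zj2p>'; at [23:28] → '<4wd>'.
Each match is replaced by ''.

'hdjw6w6w6vxw0'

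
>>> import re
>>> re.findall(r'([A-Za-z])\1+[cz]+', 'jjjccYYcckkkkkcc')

['j', 'Y', 'k']

A backreference is literal: `\1` must see the identical characters the first group matched.
Matches: at [0:5] match 'jjjcc', group 1 = 'j'; at [5:9] match 'YYcc', group 1 = 'Y'; at [9:16] match 'kkkkkcc', group 1 = 'k'.
Because there's exactly one group, `findall` drops the full match and keeps group 1 from each hit.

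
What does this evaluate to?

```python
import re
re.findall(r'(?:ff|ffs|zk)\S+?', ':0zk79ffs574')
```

['zk7', 'ffs']

Alternation tries branches left to right and keeps the first one that lets the overall match succeed at that position.
No capturing groups, so `findall` returns the 2 full match strings.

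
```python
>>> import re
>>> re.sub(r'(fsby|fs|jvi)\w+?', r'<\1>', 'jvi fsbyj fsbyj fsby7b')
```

'jvi <fsby> <fsby> <fsby>b'

Branches in `(...|...)` are attempted left-to-right; the first branch that allows the whole pattern to succeed is taken.
`\1` in the replacement pulls in group 1's text for each match.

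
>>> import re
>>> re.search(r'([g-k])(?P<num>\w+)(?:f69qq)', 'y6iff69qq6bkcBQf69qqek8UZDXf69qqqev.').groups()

('i', 'ff69qq6bkcBQf69qqek8UZDX')

The match spans [2:32] → 'iff69qq6bkcBQf69qqek8UZDXf69qq'.
Captured: group 1 = 'i', group 2 = 'ff69qq6bkcBQf69qqek8UZDX'.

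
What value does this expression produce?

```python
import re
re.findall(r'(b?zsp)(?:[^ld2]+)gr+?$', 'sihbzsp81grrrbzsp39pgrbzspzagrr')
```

['bzsp']

Pattern: optionally a literal 'b', then the literal 'zsp' (captured); then one or more of any character except [ld2] (non-capturing group); then a literal 'g', then one or more of a literal 'r' (lazy); then anchored at the end.
`findall` collects group 1 from the one match (1 total).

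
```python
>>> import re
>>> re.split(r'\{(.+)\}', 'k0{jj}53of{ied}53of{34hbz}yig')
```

`re.split` interleaves the captured-group text with the surrounding fragments.

['k0', 'jj}53of{ied}53of{34hbz', 'yig']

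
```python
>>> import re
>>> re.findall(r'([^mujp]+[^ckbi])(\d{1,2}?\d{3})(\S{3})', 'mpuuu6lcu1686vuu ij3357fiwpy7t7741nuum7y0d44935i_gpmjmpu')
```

This matches one or more of any character except [mujp], then any character except [ckbi] (captured); then 1 to 2 of a digit (lazy), then exactly 3 of a digit (captured); then exactly 3 of a non-whitespace character (captured).
Matches: at [5:16] match '6lcu1686vuu', groups = ('6lcu', '1686', 'vuu'); at [16:26] match ' ij3357fiw', groups = (' ij', '3357', 'fiw'); at [27:37] match 'y7t7741nuu', groups = ('y7t', '7741', 'nuu'); at [38:50] match '7y0d44935i_g', groups = ('7y0d4', '4935', 'i_g').
`findall` packs the 3 group values into a tuple for every match.

[('6lcu', '1686', 'vuu'), (' ij', '3357', 'fiw'), ('y7t', '7741', 'nuu'), ('7y0d4', '4935', 'i_g')]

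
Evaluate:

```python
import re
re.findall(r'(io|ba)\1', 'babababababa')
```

['ba', 'ba', 'ba']

`\1` is not a pattern — it's the concrete string captured by group 1, re-applied verbatim.
Because there's exactly one group, `findall` drops the full match and keeps group 1 from each hit.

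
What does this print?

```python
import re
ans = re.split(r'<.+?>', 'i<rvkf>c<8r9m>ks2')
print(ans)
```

['i', 'c', 'ks2']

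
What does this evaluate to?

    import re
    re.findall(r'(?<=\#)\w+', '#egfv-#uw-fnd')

Lookahead/lookbehind check context without consuming it, so the matched span excludes the asserted characters.
With no groups in the pattern, `findall` gives back each whole match — 2 here.

['egfv', 'uw']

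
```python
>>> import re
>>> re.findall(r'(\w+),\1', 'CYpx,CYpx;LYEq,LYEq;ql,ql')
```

After group 1 captures some text, `\1` only succeeds where that same text appears again.
With a single group, `findall` returns only what that group captured — 3 items.

['CYpx', 'LYEq', 'ql']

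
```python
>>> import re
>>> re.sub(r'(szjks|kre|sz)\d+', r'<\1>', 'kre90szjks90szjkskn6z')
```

Matches: at [0:5] → 'kre90'; at [5:12] → 'szjks90'.
`\1` in the replacement pulls in group 1's text for each match.

'<kre><szjks>szjkskn6z'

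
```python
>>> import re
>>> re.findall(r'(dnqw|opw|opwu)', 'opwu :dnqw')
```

['opw', 'dnqw']

`|` is ordered: at each position the engine commits to the first alternative that works.
Matches: at [0:3] match 'opw', group 1 = 'opw'; at [6:10] match 'dnqw', group 1 = 'dnqw'.
`findall` collects group 1 from each match (2 total).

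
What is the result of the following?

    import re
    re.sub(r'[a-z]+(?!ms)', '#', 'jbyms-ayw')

'#-#'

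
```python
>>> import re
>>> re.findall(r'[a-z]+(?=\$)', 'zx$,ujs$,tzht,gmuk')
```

['zx', 'ujs']

The positive lookaround only admits positions where the adjacent text matches; those characters stay outside the span.
Scanning left to right: at [0:2] → 'zx'; at [4:7] → 'ujs'.
`findall` yields the raw match text (2 of them) because the pattern has no groups.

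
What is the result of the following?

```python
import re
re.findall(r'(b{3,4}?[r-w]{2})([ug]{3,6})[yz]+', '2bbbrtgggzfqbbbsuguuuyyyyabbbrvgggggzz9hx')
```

With 2 capturing groups, `findall` returns a 2-tuple per match.

[('bbbrt', 'ggg'), ('bbbsu', 'guuu'), ('bbbrv', 'ggggg')]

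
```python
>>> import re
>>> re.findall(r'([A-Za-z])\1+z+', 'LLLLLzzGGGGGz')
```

`\1` is not a pattern — it's the concrete string captured by group 1, re-applied verbatim.
Scanning left to right: at [0:7] match 'LLLLLzz', group 1 = 'L'; at [7:13] match 'GGGGGz', group 1 = 'G'.
`findall` collects group 1 from each match (2 total).

['L', 'G']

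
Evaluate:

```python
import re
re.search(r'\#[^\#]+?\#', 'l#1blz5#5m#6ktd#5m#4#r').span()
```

Unlike `match`, `search` isn't anchored — it looks for the pattern anywhere in the string.
The match spans [1:8] → '#1blz5#'.

(1, 8)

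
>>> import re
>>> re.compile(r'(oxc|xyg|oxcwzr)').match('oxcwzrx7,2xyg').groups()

Alternation isn't longest-match — the leftmost alternative that fits at this position is chosen.
With `match`, the pattern is implicitly anchored at the beginning.
The match spans [0:3] → 'oxc'.
Captured: group 1 = 'oxc'.

('oxc',)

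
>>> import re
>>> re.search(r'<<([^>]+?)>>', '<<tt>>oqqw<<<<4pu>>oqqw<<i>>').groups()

The match spans [0:6] → '<<tt>>'.
Captured: group 1 = 'tt'.

('tt',)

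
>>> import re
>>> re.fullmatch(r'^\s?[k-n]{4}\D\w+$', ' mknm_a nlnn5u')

Pattern: anchored at the start of the string; then optionally whitespace, then exactly 4 of a character in [k-n]; then a non-digit, then one or more of a word character; then anchored at the end.
For `fullmatch`, every character of the input must be accounted for by the pattern.
Here the string isn't matched end-to-end, so the call returns None.

None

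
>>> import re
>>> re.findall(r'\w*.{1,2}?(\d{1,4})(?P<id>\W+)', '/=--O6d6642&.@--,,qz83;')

[('2', '&.@--,,'), ('3', ';')]

This matches zero or more of a word character, then 1 to 2 of any character (lazy); then 1 to 4 of a digit (captured); then one or more of a non-word character (captured as 'id').
Walking the string: at [4:18] match 'O6d6642&.@--,,', groups = ('2', '&.@--,,'); at [18:23] match 'qz83;', groups = ('3', ';').
`findall` packs the 2 group values into a tuple for every match.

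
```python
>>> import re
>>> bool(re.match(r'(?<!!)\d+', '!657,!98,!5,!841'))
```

The negative lookahead/lookbehind blocks any match where the forbidden context is present.
`re.match` won't scan ahead — the pattern has to work from the very first character.
Here the pattern fails at index 0, so the call returns None, and `bool(None)` is False.

False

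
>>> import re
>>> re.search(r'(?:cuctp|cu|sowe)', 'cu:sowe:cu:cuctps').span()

(0, 2)

`re.search` scans for the first position where the pattern succeeds.
The match spans [0:2] → 'cu'.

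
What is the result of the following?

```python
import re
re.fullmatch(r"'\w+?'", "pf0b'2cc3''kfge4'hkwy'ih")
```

For `fullmatch`, every character of the input must be accounted for by the pattern.
Here there's no way to consume every character, so the call returns None.

None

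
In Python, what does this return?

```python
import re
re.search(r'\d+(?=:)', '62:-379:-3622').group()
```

'62'

Because the assertion is zero-width, the text it checks is not consumed and won't appear in the result.
Unlike `match`, `search` isn't anchored — it looks for the pattern anywhere in the string.
The match spans [0:2] → '62'.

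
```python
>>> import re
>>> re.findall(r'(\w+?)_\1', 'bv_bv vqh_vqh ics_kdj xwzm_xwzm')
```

The backreference `\1` re-matches whatever the first group consumed, character for character.
Because there's exactly one group, `findall` drops the full match and keeps group 1 from each hit.

['bv', 'vqh', 'xwzm']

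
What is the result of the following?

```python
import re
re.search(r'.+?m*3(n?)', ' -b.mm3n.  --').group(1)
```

'n'

This matches one or more of any character (lazy); then zero or more of a literal 'm'; then a literal '3'; then optionally a literal 'n' (captured).
`re.search` tries every starting position until one works.
The match spans [0:8] → ' -b.mm3n'.
Captured: group 1 = 'n'.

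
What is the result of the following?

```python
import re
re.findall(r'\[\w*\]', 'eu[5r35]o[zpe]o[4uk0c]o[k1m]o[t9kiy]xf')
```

Since nothing is captured, `findall` lists the 5 matched substrings directly.

['[5r35]', '[zpe]', '[4uk0c]', '[k1m]', '[t9kiy]']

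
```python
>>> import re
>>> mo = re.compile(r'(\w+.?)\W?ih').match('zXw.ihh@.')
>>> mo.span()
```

(0, 6)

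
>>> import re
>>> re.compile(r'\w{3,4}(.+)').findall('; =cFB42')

This matches 3 to 4 of a word character; then one or more of any character (captured).
Matches: at [3:8] match 'cFB42', group 1 = '2'.
With a single group, `findall` returns only what that group captured — 1 item.

['2']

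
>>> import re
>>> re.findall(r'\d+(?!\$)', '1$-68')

The negative lookaround is zero-width — it rules out positions where the adjacent text would match, without consuming anything.
Walking the string: at [3:5] → '68'.
Since nothing is captured, `findall` lists the 1 matched substring directly.

['68']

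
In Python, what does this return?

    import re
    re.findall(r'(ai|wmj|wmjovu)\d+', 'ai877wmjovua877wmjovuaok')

Walking the string: at [0:5] match 'ai877', group 1 = 'ai'.
`findall` collects group 1 from the one match (1 total).

['ai']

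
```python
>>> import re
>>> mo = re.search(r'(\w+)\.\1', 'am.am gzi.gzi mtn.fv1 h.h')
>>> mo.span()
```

(0, 5)

A backreference is literal: `\1` must see the identical characters the first group matched.
`re.search` tries every starting position until one works.
The match spans [0:5] → 'am.am'.
Captured: group 1 = 'am'.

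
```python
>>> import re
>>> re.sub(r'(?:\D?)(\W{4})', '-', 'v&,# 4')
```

This matches optionally a non-digit (non-capturing group); then exactly 4 of a non-word character (captured).
Matches: at [0:5] → 'v&,# '.
Every occurrence is swapped for '-'.

'-4'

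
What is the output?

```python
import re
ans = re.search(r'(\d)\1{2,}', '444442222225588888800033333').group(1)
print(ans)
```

The match spans [0:5] → '44444'.
Captured: group 1 = '4'.

4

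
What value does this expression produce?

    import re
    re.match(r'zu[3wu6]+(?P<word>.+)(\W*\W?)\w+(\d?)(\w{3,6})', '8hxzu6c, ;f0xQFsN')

`re.match` only tries the pattern at the start of the string.
Here the string doesn't start with a match, so the call returns None.

None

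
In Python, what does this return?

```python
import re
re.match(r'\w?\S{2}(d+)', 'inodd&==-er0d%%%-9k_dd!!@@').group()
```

`match` is anchored at position 0; if the pattern doesn't fit there, it returns None.
The match spans [0:5] → 'inodd'.

'inodd'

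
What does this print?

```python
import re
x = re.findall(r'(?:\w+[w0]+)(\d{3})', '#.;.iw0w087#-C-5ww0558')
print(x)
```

This matches one or more of a word character, then one or more of one of [w0] (non-capturing group); then exactly 3 of a digit (captured).
One capturing group, so `findall` returns just the captured substring from each match — 2 in all.

['087', '558']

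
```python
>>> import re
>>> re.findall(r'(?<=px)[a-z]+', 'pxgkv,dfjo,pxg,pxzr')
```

Lookahead/lookbehind check context without consuming it, so the matched span excludes the asserted characters.
`findall` yields the raw match text (3 of them) because the pattern has no groups.

['gkv', 'g', 'zr']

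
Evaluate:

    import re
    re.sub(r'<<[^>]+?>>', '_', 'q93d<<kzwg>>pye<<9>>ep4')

'q93d_pye_ep4'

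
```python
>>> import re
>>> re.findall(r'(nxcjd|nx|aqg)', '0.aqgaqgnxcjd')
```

Alternation isn't longest-match — the leftmost alternative that fits at this position is chosen.
Scanning left to right: at [2:5] match 'aqg', group 1 = 'aqg'; at [5:8] match 'aqg', group 1 = 'aqg'; at [8:13] match 'nxcjd', group 1 = 'nxcjd'.
Because there's exactly one group, `findall` drops the full match and keeps group 1 from each hit.

['aqg', 'aqg', 'nxcjd']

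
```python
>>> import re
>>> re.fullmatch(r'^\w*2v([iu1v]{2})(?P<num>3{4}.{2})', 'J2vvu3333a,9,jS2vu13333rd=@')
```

None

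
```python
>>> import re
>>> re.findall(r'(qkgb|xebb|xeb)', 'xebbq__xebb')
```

The regex engine tests alternatives in the order written; an earlier branch that matches wins even if a later one would match more.
`findall` collects group 1 from each match (2 total).

['xebb', 'xebb']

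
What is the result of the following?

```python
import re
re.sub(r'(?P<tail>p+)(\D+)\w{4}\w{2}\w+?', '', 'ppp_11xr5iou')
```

Pattern: one or more of a literal 'p' (captured as 'tail'); then one or more of a non-digit (captured); then exactly 4 of a word character; then exactly 2 of a word character, then one or more of a word character (lazy).
A `+?`/`*?`/`{m,n}?` starts at its minimum and grows only as far as needed for what follows to match.
Matches: at [0:11] → 'ppp_11xr5io'.
Every occurrence is swapped for ''.

'u'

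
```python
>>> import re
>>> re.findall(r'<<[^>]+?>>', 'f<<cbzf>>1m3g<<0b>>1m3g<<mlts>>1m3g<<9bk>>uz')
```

['<<cbzf>>', '<<0b>>', '<<mlts>>', '<<9bk>>']

Matches: at [1:9] → '<<cbzf>>'; at [13:19] → '<<0b>>'; at [23:31] → '<<mlts>>'; at [35:42] → '<<9bk>>'.
Since nothing is captured, `findall` lists the 4 matched substrings directly.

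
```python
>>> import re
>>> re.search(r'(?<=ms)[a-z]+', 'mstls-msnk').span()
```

(2, 5)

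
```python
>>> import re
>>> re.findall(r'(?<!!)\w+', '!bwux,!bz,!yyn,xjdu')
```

['wux', 'z', 'yn', 'xjdu']

The negative lookaround is zero-width — it rules out positions where the adjacent text would match, without consuming anything.
`findall` yields the raw match text (4 of them) because the pattern has no groups.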